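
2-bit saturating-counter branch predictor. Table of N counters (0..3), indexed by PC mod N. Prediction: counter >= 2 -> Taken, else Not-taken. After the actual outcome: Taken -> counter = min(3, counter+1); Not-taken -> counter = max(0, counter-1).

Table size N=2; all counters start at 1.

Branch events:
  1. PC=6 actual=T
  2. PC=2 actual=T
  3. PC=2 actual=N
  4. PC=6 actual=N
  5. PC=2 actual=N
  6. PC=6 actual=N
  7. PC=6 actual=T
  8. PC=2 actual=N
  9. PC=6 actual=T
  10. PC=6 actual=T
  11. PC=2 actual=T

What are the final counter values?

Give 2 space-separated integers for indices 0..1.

Answer: 3 1

Derivation:
Ev 1: PC=6 idx=0 pred=N actual=T -> ctr[0]=2
Ev 2: PC=2 idx=0 pred=T actual=T -> ctr[0]=3
Ev 3: PC=2 idx=0 pred=T actual=N -> ctr[0]=2
Ev 4: PC=6 idx=0 pred=T actual=N -> ctr[0]=1
Ev 5: PC=2 idx=0 pred=N actual=N -> ctr[0]=0
Ev 6: PC=6 idx=0 pred=N actual=N -> ctr[0]=0
Ev 7: PC=6 idx=0 pred=N actual=T -> ctr[0]=1
Ev 8: PC=2 idx=0 pred=N actual=N -> ctr[0]=0
Ev 9: PC=6 idx=0 pred=N actual=T -> ctr[0]=1
Ev 10: PC=6 idx=0 pred=N actual=T -> ctr[0]=2
Ev 11: PC=2 idx=0 pred=T actual=T -> ctr[0]=3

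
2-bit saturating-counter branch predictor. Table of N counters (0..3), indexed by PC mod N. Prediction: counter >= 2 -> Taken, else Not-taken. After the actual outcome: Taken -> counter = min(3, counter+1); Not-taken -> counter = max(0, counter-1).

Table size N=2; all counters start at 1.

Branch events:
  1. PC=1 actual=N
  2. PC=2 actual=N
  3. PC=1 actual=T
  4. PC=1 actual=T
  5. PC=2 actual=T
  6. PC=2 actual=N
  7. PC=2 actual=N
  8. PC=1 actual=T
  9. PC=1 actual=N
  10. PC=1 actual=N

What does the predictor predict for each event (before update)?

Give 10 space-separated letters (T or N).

Ev 1: PC=1 idx=1 pred=N actual=N -> ctr[1]=0
Ev 2: PC=2 idx=0 pred=N actual=N -> ctr[0]=0
Ev 3: PC=1 idx=1 pred=N actual=T -> ctr[1]=1
Ev 4: PC=1 idx=1 pred=N actual=T -> ctr[1]=2
Ev 5: PC=2 idx=0 pred=N actual=T -> ctr[0]=1
Ev 6: PC=2 idx=0 pred=N actual=N -> ctr[0]=0
Ev 7: PC=2 idx=0 pred=N actual=N -> ctr[0]=0
Ev 8: PC=1 idx=1 pred=T actual=T -> ctr[1]=3
Ev 9: PC=1 idx=1 pred=T actual=N -> ctr[1]=2
Ev 10: PC=1 idx=1 pred=T actual=N -> ctr[1]=1

Answer: N N N N N N N T T T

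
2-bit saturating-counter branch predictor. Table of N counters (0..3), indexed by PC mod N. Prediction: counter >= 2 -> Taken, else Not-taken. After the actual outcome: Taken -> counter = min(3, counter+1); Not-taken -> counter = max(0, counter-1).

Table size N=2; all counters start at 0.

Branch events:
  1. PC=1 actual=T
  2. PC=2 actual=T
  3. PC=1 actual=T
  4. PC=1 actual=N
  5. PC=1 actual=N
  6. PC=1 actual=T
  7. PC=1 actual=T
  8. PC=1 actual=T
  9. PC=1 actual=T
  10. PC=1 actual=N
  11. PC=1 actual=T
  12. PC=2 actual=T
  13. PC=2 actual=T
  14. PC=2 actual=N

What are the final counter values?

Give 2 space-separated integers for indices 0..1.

Ev 1: PC=1 idx=1 pred=N actual=T -> ctr[1]=1
Ev 2: PC=2 idx=0 pred=N actual=T -> ctr[0]=1
Ev 3: PC=1 idx=1 pred=N actual=T -> ctr[1]=2
Ev 4: PC=1 idx=1 pred=T actual=N -> ctr[1]=1
Ev 5: PC=1 idx=1 pred=N actual=N -> ctr[1]=0
Ev 6: PC=1 idx=1 pred=N actual=T -> ctr[1]=1
Ev 7: PC=1 idx=1 pred=N actual=T -> ctr[1]=2
Ev 8: PC=1 idx=1 pred=T actual=T -> ctr[1]=3
Ev 9: PC=1 idx=1 pred=T actual=T -> ctr[1]=3
Ev 10: PC=1 idx=1 pred=T actual=N -> ctr[1]=2
Ev 11: PC=1 idx=1 pred=T actual=T -> ctr[1]=3
Ev 12: PC=2 idx=0 pred=N actual=T -> ctr[0]=2
Ev 13: PC=2 idx=0 pred=T actual=T -> ctr[0]=3
Ev 14: PC=2 idx=0 pred=T actual=N -> ctr[0]=2

Answer: 2 3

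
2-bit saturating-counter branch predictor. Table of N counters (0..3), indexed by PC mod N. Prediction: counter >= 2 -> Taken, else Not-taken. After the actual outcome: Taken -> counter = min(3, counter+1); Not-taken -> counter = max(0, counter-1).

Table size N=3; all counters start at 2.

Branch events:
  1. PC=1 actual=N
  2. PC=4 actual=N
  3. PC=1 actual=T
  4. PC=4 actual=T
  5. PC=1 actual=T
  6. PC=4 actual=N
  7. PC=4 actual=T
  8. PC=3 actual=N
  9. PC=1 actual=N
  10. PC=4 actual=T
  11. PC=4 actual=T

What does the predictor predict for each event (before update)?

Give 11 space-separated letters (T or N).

Ev 1: PC=1 idx=1 pred=T actual=N -> ctr[1]=1
Ev 2: PC=4 idx=1 pred=N actual=N -> ctr[1]=0
Ev 3: PC=1 idx=1 pred=N actual=T -> ctr[1]=1
Ev 4: PC=4 idx=1 pred=N actual=T -> ctr[1]=2
Ev 5: PC=1 idx=1 pred=T actual=T -> ctr[1]=3
Ev 6: PC=4 idx=1 pred=T actual=N -> ctr[1]=2
Ev 7: PC=4 idx=1 pred=T actual=T -> ctr[1]=3
Ev 8: PC=3 idx=0 pred=T actual=N -> ctr[0]=1
Ev 9: PC=1 idx=1 pred=T actual=N -> ctr[1]=2
Ev 10: PC=4 idx=1 pred=T actual=T -> ctr[1]=3
Ev 11: PC=4 idx=1 pred=T actual=T -> ctr[1]=3

Answer: T N N N T T T T T T T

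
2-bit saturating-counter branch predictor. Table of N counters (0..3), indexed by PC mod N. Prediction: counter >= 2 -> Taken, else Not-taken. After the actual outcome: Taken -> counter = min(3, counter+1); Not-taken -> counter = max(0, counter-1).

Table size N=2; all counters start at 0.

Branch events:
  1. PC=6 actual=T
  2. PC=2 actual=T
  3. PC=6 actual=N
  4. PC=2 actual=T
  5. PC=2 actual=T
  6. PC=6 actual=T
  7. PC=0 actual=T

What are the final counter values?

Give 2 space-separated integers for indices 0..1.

Ev 1: PC=6 idx=0 pred=N actual=T -> ctr[0]=1
Ev 2: PC=2 idx=0 pred=N actual=T -> ctr[0]=2
Ev 3: PC=6 idx=0 pred=T actual=N -> ctr[0]=1
Ev 4: PC=2 idx=0 pred=N actual=T -> ctr[0]=2
Ev 5: PC=2 idx=0 pred=T actual=T -> ctr[0]=3
Ev 6: PC=6 idx=0 pred=T actual=T -> ctr[0]=3
Ev 7: PC=0 idx=0 pred=T actual=T -> ctr[0]=3

Answer: 3 0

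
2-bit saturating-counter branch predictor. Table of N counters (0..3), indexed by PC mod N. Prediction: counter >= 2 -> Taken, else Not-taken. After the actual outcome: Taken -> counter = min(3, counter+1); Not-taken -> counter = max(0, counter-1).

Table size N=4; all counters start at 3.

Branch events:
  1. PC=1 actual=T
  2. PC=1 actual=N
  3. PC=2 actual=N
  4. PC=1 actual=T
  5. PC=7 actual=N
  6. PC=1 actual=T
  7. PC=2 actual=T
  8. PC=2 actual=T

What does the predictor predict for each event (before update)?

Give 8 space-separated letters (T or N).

Answer: T T T T T T T T

Derivation:
Ev 1: PC=1 idx=1 pred=T actual=T -> ctr[1]=3
Ev 2: PC=1 idx=1 pred=T actual=N -> ctr[1]=2
Ev 3: PC=2 idx=2 pred=T actual=N -> ctr[2]=2
Ev 4: PC=1 idx=1 pred=T actual=T -> ctr[1]=3
Ev 5: PC=7 idx=3 pred=T actual=N -> ctr[3]=2
Ev 6: PC=1 idx=1 pred=T actual=T -> ctr[1]=3
Ev 7: PC=2 idx=2 pred=T actual=T -> ctr[2]=3
Ev 8: PC=2 idx=2 pred=T actual=T -> ctr[2]=3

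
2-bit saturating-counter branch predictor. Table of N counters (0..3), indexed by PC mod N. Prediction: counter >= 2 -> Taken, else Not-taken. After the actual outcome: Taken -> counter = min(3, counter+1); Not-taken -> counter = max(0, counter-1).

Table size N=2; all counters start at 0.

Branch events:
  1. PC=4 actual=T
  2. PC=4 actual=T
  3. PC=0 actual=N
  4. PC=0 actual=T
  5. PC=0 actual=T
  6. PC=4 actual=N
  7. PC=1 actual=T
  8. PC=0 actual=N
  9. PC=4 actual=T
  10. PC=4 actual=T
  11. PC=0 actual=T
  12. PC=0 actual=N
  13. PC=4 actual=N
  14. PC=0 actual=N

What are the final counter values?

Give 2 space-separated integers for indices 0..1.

Answer: 0 1

Derivation:
Ev 1: PC=4 idx=0 pred=N actual=T -> ctr[0]=1
Ev 2: PC=4 idx=0 pred=N actual=T -> ctr[0]=2
Ev 3: PC=0 idx=0 pred=T actual=N -> ctr[0]=1
Ev 4: PC=0 idx=0 pred=N actual=T -> ctr[0]=2
Ev 5: PC=0 idx=0 pred=T actual=T -> ctr[0]=3
Ev 6: PC=4 idx=0 pred=T actual=N -> ctr[0]=2
Ev 7: PC=1 idx=1 pred=N actual=T -> ctr[1]=1
Ev 8: PC=0 idx=0 pred=T actual=N -> ctr[0]=1
Ev 9: PC=4 idx=0 pred=N actual=T -> ctr[0]=2
Ev 10: PC=4 idx=0 pred=T actual=T -> ctr[0]=3
Ev 11: PC=0 idx=0 pred=T actual=T -> ctr[0]=3
Ev 12: PC=0 idx=0 pred=T actual=N -> ctr[0]=2
Ev 13: PC=4 idx=0 pred=T actual=N -> ctr[0]=1
Ev 14: PC=0 idx=0 pred=N actual=N -> ctr[0]=0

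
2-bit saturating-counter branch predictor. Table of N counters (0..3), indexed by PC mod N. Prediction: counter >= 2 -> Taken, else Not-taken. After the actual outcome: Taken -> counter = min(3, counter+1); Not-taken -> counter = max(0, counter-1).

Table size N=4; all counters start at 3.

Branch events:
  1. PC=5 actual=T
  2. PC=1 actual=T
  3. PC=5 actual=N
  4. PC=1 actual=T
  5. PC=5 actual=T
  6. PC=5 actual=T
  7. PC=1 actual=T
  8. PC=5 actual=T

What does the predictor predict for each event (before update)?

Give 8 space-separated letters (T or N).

Ev 1: PC=5 idx=1 pred=T actual=T -> ctr[1]=3
Ev 2: PC=1 idx=1 pred=T actual=T -> ctr[1]=3
Ev 3: PC=5 idx=1 pred=T actual=N -> ctr[1]=2
Ev 4: PC=1 idx=1 pred=T actual=T -> ctr[1]=3
Ev 5: PC=5 idx=1 pred=T actual=T -> ctr[1]=3
Ev 6: PC=5 idx=1 pred=T actual=T -> ctr[1]=3
Ev 7: PC=1 idx=1 pred=T actual=T -> ctr[1]=3
Ev 8: PC=5 idx=1 pred=T actual=T -> ctr[1]=3

Answer: T T T T T T T T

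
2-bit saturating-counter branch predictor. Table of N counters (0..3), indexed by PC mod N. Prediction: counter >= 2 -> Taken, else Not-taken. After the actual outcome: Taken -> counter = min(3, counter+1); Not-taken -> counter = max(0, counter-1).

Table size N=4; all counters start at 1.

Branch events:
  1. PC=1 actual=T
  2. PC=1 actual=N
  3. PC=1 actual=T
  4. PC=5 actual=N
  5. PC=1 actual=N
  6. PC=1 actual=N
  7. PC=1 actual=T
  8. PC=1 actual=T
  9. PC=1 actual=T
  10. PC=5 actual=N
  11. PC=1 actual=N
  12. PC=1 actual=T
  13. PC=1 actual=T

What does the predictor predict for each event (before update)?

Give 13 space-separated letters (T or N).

Ev 1: PC=1 idx=1 pred=N actual=T -> ctr[1]=2
Ev 2: PC=1 idx=1 pred=T actual=N -> ctr[1]=1
Ev 3: PC=1 idx=1 pred=N actual=T -> ctr[1]=2
Ev 4: PC=5 idx=1 pred=T actual=N -> ctr[1]=1
Ev 5: PC=1 idx=1 pred=N actual=N -> ctr[1]=0
Ev 6: PC=1 idx=1 pred=N actual=N -> ctr[1]=0
Ev 7: PC=1 idx=1 pred=N actual=T -> ctr[1]=1
Ev 8: PC=1 idx=1 pred=N actual=T -> ctr[1]=2
Ev 9: PC=1 idx=1 pred=T actual=T -> ctr[1]=3
Ev 10: PC=5 idx=1 pred=T actual=N -> ctr[1]=2
Ev 11: PC=1 idx=1 pred=T actual=N -> ctr[1]=1
Ev 12: PC=1 idx=1 pred=N actual=T -> ctr[1]=2
Ev 13: PC=1 idx=1 pred=T actual=T -> ctr[1]=3

Answer: N T N T N N N N T T T N T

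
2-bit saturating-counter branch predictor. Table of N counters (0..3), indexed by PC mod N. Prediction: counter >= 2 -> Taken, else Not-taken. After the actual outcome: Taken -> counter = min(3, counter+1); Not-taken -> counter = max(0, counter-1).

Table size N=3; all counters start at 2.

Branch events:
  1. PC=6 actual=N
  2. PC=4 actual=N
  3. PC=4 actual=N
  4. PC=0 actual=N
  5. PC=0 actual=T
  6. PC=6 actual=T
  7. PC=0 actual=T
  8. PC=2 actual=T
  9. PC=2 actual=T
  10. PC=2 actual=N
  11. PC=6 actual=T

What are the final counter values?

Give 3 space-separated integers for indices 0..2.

Answer: 3 0 2

Derivation:
Ev 1: PC=6 idx=0 pred=T actual=N -> ctr[0]=1
Ev 2: PC=4 idx=1 pred=T actual=N -> ctr[1]=1
Ev 3: PC=4 idx=1 pred=N actual=N -> ctr[1]=0
Ev 4: PC=0 idx=0 pred=N actual=N -> ctr[0]=0
Ev 5: PC=0 idx=0 pred=N actual=T -> ctr[0]=1
Ev 6: PC=6 idx=0 pred=N actual=T -> ctr[0]=2
Ev 7: PC=0 idx=0 pred=T actual=T -> ctr[0]=3
Ev 8: PC=2 idx=2 pred=T actual=T -> ctr[2]=3
Ev 9: PC=2 idx=2 pred=T actual=T -> ctr[2]=3
Ev 10: PC=2 idx=2 pred=T actual=N -> ctr[2]=2
Ev 11: PC=6 idx=0 pred=T actual=T -> ctr[0]=3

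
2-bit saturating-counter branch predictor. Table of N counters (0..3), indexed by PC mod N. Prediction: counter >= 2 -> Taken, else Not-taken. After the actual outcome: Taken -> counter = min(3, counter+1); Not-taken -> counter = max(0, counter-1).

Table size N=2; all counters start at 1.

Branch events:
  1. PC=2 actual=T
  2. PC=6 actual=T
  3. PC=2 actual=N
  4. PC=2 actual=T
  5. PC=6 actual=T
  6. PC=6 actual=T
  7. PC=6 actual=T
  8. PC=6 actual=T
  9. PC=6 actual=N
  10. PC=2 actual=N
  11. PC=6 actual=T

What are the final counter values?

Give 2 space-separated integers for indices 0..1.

Answer: 2 1

Derivation:
Ev 1: PC=2 idx=0 pred=N actual=T -> ctr[0]=2
Ev 2: PC=6 idx=0 pred=T actual=T -> ctr[0]=3
Ev 3: PC=2 idx=0 pred=T actual=N -> ctr[0]=2
Ev 4: PC=2 idx=0 pred=T actual=T -> ctr[0]=3
Ev 5: PC=6 idx=0 pred=T actual=T -> ctr[0]=3
Ev 6: PC=6 idx=0 pred=T actual=T -> ctr[0]=3
Ev 7: PC=6 idx=0 pred=T actual=T -> ctr[0]=3
Ev 8: PC=6 idx=0 pred=T actual=T -> ctr[0]=3
Ev 9: PC=6 idx=0 pred=T actual=N -> ctr[0]=2
Ev 10: PC=2 idx=0 pred=T actual=N -> ctr[0]=1
Ev 11: PC=6 idx=0 pred=N actual=T -> ctr[0]=2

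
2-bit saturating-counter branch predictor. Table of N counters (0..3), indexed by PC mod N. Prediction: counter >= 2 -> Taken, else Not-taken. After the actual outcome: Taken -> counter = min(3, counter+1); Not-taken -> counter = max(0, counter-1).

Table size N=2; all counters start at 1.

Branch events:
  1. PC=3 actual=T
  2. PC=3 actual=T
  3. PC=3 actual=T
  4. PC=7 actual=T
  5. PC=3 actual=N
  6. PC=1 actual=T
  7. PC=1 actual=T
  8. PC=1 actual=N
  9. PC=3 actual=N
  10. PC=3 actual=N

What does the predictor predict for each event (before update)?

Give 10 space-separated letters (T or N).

Answer: N T T T T T T T T N

Derivation:
Ev 1: PC=3 idx=1 pred=N actual=T -> ctr[1]=2
Ev 2: PC=3 idx=1 pred=T actual=T -> ctr[1]=3
Ev 3: PC=3 idx=1 pred=T actual=T -> ctr[1]=3
Ev 4: PC=7 idx=1 pred=T actual=T -> ctr[1]=3
Ev 5: PC=3 idx=1 pred=T actual=N -> ctr[1]=2
Ev 6: PC=1 idx=1 pred=T actual=T -> ctr[1]=3
Ev 7: PC=1 idx=1 pred=T actual=T -> ctr[1]=3
Ev 8: PC=1 idx=1 pred=T actual=N -> ctr[1]=2
Ev 9: PC=3 idx=1 pred=T actual=N -> ctr[1]=1
Ev 10: PC=3 idx=1 pred=N actual=N -> ctr[1]=0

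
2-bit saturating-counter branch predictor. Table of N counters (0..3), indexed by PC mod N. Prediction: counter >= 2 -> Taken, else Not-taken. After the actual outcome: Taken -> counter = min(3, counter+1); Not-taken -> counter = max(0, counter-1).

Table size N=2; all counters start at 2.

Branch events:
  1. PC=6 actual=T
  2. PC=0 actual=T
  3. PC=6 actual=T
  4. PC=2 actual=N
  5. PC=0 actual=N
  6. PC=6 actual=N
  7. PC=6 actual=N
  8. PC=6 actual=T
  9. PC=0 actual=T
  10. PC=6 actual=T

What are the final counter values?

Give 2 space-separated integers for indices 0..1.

Ev 1: PC=6 idx=0 pred=T actual=T -> ctr[0]=3
Ev 2: PC=0 idx=0 pred=T actual=T -> ctr[0]=3
Ev 3: PC=6 idx=0 pred=T actual=T -> ctr[0]=3
Ev 4: PC=2 idx=0 pred=T actual=N -> ctr[0]=2
Ev 5: PC=0 idx=0 pred=T actual=N -> ctr[0]=1
Ev 6: PC=6 idx=0 pred=N actual=N -> ctr[0]=0
Ev 7: PC=6 idx=0 pred=N actual=N -> ctr[0]=0
Ev 8: PC=6 idx=0 pred=N actual=T -> ctr[0]=1
Ev 9: PC=0 idx=0 pred=N actual=T -> ctr[0]=2
Ev 10: PC=6 idx=0 pred=T actual=T -> ctr[0]=3

Answer: 3 2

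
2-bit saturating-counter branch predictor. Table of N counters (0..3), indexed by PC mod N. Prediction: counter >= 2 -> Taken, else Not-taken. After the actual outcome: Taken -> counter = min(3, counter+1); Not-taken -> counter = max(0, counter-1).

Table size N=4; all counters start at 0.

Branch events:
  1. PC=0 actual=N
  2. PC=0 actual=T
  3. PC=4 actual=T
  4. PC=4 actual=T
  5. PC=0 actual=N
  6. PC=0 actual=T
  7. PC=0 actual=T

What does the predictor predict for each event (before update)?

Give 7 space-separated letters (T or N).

Answer: N N N T T T T

Derivation:
Ev 1: PC=0 idx=0 pred=N actual=N -> ctr[0]=0
Ev 2: PC=0 idx=0 pred=N actual=T -> ctr[0]=1
Ev 3: PC=4 idx=0 pred=N actual=T -> ctr[0]=2
Ev 4: PC=4 idx=0 pred=T actual=T -> ctr[0]=3
Ev 5: PC=0 idx=0 pred=T actual=N -> ctr[0]=2
Ev 6: PC=0 idx=0 pred=T actual=T -> ctr[0]=3
Ev 7: PC=0 idx=0 pred=T actual=T -> ctr[0]=3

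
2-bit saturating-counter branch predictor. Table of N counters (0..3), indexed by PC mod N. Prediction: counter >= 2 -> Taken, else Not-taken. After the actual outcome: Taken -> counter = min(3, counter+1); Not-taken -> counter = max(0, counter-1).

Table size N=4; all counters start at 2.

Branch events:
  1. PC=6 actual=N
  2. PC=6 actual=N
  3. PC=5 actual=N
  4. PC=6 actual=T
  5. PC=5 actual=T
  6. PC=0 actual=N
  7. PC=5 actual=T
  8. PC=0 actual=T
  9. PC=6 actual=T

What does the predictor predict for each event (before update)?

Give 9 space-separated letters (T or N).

Answer: T N T N N T T N N

Derivation:
Ev 1: PC=6 idx=2 pred=T actual=N -> ctr[2]=1
Ev 2: PC=6 idx=2 pred=N actual=N -> ctr[2]=0
Ev 3: PC=5 idx=1 pred=T actual=N -> ctr[1]=1
Ev 4: PC=6 idx=2 pred=N actual=T -> ctr[2]=1
Ev 5: PC=5 idx=1 pred=N actual=T -> ctr[1]=2
Ev 6: PC=0 idx=0 pred=T actual=N -> ctr[0]=1
Ev 7: PC=5 idx=1 pred=T actual=T -> ctr[1]=3
Ev 8: PC=0 idx=0 pred=N actual=T -> ctr[0]=2
Ev 9: PC=6 idx=2 pred=N actual=T -> ctr[2]=2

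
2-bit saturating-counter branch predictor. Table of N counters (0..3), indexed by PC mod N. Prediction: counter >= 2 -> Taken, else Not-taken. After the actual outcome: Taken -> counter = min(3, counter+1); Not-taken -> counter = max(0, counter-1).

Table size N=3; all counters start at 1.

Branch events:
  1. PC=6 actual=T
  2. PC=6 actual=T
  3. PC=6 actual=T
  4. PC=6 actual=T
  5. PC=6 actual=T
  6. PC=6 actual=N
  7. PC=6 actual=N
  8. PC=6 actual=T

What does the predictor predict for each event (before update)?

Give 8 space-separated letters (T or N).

Answer: N T T T T T T N

Derivation:
Ev 1: PC=6 idx=0 pred=N actual=T -> ctr[0]=2
Ev 2: PC=6 idx=0 pred=T actual=T -> ctr[0]=3
Ev 3: PC=6 idx=0 pred=T actual=T -> ctr[0]=3
Ev 4: PC=6 idx=0 pred=T actual=T -> ctr[0]=3
Ev 5: PC=6 idx=0 pred=T actual=T -> ctr[0]=3
Ev 6: PC=6 idx=0 pred=T actual=N -> ctr[0]=2
Ev 7: PC=6 idx=0 pred=T actual=N -> ctr[0]=1
Ev 8: PC=6 idx=0 pred=N actual=T -> ctr[0]=2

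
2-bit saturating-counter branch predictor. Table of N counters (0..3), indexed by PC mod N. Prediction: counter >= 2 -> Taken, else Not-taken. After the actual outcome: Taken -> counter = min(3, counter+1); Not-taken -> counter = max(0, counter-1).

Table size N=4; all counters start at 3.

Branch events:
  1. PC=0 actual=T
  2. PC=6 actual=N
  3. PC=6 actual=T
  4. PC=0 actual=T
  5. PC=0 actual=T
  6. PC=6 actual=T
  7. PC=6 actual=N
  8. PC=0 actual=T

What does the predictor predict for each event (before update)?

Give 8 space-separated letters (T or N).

Answer: T T T T T T T T

Derivation:
Ev 1: PC=0 idx=0 pred=T actual=T -> ctr[0]=3
Ev 2: PC=6 idx=2 pred=T actual=N -> ctr[2]=2
Ev 3: PC=6 idx=2 pred=T actual=T -> ctr[2]=3
Ev 4: PC=0 idx=0 pred=T actual=T -> ctr[0]=3
Ev 5: PC=0 idx=0 pred=T actual=T -> ctr[0]=3
Ev 6: PC=6 idx=2 pred=T actual=T -> ctr[2]=3
Ev 7: PC=6 idx=2 pred=T actual=N -> ctr[2]=2
Ev 8: PC=0 idx=0 pred=T actual=T -> ctr[0]=3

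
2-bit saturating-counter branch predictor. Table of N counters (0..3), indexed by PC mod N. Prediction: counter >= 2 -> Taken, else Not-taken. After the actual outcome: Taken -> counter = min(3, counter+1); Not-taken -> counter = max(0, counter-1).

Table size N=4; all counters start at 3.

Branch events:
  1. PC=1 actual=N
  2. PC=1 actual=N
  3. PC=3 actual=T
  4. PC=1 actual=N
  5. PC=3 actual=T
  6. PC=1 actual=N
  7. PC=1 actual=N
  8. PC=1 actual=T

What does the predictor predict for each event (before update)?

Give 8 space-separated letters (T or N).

Answer: T T T N T N N N

Derivation:
Ev 1: PC=1 idx=1 pred=T actual=N -> ctr[1]=2
Ev 2: PC=1 idx=1 pred=T actual=N -> ctr[1]=1
Ev 3: PC=3 idx=3 pred=T actual=T -> ctr[3]=3
Ev 4: PC=1 idx=1 pred=N actual=N -> ctr[1]=0
Ev 5: PC=3 idx=3 pred=T actual=T -> ctr[3]=3
Ev 6: PC=1 idx=1 pred=N actual=N -> ctr[1]=0
Ev 7: PC=1 idx=1 pred=N actual=N -> ctr[1]=0
Ev 8: PC=1 idx=1 pred=N actual=T -> ctr[1]=1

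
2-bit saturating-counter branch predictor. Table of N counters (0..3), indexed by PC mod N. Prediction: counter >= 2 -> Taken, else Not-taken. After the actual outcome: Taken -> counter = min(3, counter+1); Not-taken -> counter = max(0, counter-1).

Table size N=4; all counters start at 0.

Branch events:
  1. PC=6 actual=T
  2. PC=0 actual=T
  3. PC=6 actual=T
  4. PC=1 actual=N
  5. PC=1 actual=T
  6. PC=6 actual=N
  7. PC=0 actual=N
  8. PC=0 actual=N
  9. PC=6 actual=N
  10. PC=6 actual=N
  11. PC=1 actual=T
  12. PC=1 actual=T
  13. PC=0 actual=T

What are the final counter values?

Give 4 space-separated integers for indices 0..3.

Ev 1: PC=6 idx=2 pred=N actual=T -> ctr[2]=1
Ev 2: PC=0 idx=0 pred=N actual=T -> ctr[0]=1
Ev 3: PC=6 idx=2 pred=N actual=T -> ctr[2]=2
Ev 4: PC=1 idx=1 pred=N actual=N -> ctr[1]=0
Ev 5: PC=1 idx=1 pred=N actual=T -> ctr[1]=1
Ev 6: PC=6 idx=2 pred=T actual=N -> ctr[2]=1
Ev 7: PC=0 idx=0 pred=N actual=N -> ctr[0]=0
Ev 8: PC=0 idx=0 pred=N actual=N -> ctr[0]=0
Ev 9: PC=6 idx=2 pred=N actual=N -> ctr[2]=0
Ev 10: PC=6 idx=2 pred=N actual=N -> ctr[2]=0
Ev 11: PC=1 idx=1 pred=N actual=T -> ctr[1]=2
Ev 12: PC=1 idx=1 pred=T actual=T -> ctr[1]=3
Ev 13: PC=0 idx=0 pred=N actual=T -> ctr[0]=1

Answer: 1 3 0 0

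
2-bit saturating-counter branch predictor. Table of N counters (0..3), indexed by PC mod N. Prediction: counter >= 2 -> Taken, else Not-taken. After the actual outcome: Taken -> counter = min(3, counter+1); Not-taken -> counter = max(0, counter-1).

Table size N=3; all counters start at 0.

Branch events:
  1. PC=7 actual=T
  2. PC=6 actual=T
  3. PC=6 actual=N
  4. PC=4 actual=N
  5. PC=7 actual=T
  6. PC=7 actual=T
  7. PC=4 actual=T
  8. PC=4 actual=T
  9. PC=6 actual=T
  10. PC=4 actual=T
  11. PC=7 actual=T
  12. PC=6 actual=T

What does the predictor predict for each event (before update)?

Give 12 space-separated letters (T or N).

Answer: N N N N N N T T N T T N

Derivation:
Ev 1: PC=7 idx=1 pred=N actual=T -> ctr[1]=1
Ev 2: PC=6 idx=0 pred=N actual=T -> ctr[0]=1
Ev 3: PC=6 idx=0 pred=N actual=N -> ctr[0]=0
Ev 4: PC=4 idx=1 pred=N actual=N -> ctr[1]=0
Ev 5: PC=7 idx=1 pred=N actual=T -> ctr[1]=1
Ev 6: PC=7 idx=1 pred=N actual=T -> ctr[1]=2
Ev 7: PC=4 idx=1 pred=T actual=T -> ctr[1]=3
Ev 8: PC=4 idx=1 pred=T actual=T -> ctr[1]=3
Ev 9: PC=6 idx=0 pred=N actual=T -> ctr[0]=1
Ev 10: PC=4 idx=1 pred=T actual=T -> ctr[1]=3
Ev 11: PC=7 idx=1 pred=T actual=T -> ctr[1]=3
Ev 12: PC=6 idx=0 pred=N actual=T -> ctr[0]=2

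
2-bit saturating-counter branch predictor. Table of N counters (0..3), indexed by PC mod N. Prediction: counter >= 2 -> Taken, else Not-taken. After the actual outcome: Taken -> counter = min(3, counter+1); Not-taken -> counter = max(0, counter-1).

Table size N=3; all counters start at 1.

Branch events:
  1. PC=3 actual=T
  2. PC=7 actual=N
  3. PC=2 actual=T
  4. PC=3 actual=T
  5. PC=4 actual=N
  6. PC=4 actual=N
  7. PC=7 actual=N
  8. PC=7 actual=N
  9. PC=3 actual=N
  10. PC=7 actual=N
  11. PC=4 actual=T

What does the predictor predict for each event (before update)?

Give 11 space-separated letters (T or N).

Answer: N N N T N N N N T N N

Derivation:
Ev 1: PC=3 idx=0 pred=N actual=T -> ctr[0]=2
Ev 2: PC=7 idx=1 pred=N actual=N -> ctr[1]=0
Ev 3: PC=2 idx=2 pred=N actual=T -> ctr[2]=2
Ev 4: PC=3 idx=0 pred=T actual=T -> ctr[0]=3
Ev 5: PC=4 idx=1 pred=N actual=N -> ctr[1]=0
Ev 6: PC=4 idx=1 pred=N actual=N -> ctr[1]=0
Ev 7: PC=7 idx=1 pred=N actual=N -> ctr[1]=0
Ev 8: PC=7 idx=1 pred=N actual=N -> ctr[1]=0
Ev 9: PC=3 idx=0 pred=T actual=N -> ctr[0]=2
Ev 10: PC=7 idx=1 pred=N actual=N -> ctr[1]=0
Ev 11: PC=4 idx=1 pred=N actual=T -> ctr[1]=1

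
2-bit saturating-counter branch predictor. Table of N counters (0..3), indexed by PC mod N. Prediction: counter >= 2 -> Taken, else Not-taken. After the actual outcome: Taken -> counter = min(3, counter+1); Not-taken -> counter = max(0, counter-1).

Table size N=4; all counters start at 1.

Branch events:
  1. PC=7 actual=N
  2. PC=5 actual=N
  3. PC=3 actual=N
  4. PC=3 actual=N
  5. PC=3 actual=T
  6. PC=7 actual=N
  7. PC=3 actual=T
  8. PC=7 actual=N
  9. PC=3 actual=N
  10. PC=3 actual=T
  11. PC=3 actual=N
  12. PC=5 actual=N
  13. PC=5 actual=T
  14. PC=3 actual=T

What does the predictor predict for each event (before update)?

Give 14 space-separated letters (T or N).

Ev 1: PC=7 idx=3 pred=N actual=N -> ctr[3]=0
Ev 2: PC=5 idx=1 pred=N actual=N -> ctr[1]=0
Ev 3: PC=3 idx=3 pred=N actual=N -> ctr[3]=0
Ev 4: PC=3 idx=3 pred=N actual=N -> ctr[3]=0
Ev 5: PC=3 idx=3 pred=N actual=T -> ctr[3]=1
Ev 6: PC=7 idx=3 pred=N actual=N -> ctr[3]=0
Ev 7: PC=3 idx=3 pred=N actual=T -> ctr[3]=1
Ev 8: PC=7 idx=3 pred=N actual=N -> ctr[3]=0
Ev 9: PC=3 idx=3 pred=N actual=N -> ctr[3]=0
Ev 10: PC=3 idx=3 pred=N actual=T -> ctr[3]=1
Ev 11: PC=3 idx=3 pred=N actual=N -> ctr[3]=0
Ev 12: PC=5 idx=1 pred=N actual=N -> ctr[1]=0
Ev 13: PC=5 idx=1 pred=N actual=T -> ctr[1]=1
Ev 14: PC=3 idx=3 pred=N actual=T -> ctr[3]=1

Answer: N N N N N N N N N N N N N N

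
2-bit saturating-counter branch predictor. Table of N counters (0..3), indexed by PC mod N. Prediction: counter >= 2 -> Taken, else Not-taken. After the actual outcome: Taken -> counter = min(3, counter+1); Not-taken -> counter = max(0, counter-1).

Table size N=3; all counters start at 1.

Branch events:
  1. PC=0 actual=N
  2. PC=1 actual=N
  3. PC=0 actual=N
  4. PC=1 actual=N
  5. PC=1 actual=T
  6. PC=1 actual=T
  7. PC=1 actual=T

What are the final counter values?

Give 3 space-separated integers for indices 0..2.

Ev 1: PC=0 idx=0 pred=N actual=N -> ctr[0]=0
Ev 2: PC=1 idx=1 pred=N actual=N -> ctr[1]=0
Ev 3: PC=0 idx=0 pred=N actual=N -> ctr[0]=0
Ev 4: PC=1 idx=1 pred=N actual=N -> ctr[1]=0
Ev 5: PC=1 idx=1 pred=N actual=T -> ctr[1]=1
Ev 6: PC=1 idx=1 pred=N actual=T -> ctr[1]=2
Ev 7: PC=1 idx=1 pred=T actual=T -> ctr[1]=3

Answer: 0 3 1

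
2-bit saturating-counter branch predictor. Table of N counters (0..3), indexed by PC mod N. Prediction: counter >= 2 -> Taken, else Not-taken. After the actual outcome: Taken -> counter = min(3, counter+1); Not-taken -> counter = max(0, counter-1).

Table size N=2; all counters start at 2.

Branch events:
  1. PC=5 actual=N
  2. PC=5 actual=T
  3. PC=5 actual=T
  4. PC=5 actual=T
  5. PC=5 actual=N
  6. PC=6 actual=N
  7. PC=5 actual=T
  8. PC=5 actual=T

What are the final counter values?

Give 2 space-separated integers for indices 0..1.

Ev 1: PC=5 idx=1 pred=T actual=N -> ctr[1]=1
Ev 2: PC=5 idx=1 pred=N actual=T -> ctr[1]=2
Ev 3: PC=5 idx=1 pred=T actual=T -> ctr[1]=3
Ev 4: PC=5 idx=1 pred=T actual=T -> ctr[1]=3
Ev 5: PC=5 idx=1 pred=T actual=N -> ctr[1]=2
Ev 6: PC=6 idx=0 pred=T actual=N -> ctr[0]=1
Ev 7: PC=5 idx=1 pred=T actual=T -> ctr[1]=3
Ev 8: PC=5 idx=1 pred=T actual=T -> ctr[1]=3

Answer: 1 3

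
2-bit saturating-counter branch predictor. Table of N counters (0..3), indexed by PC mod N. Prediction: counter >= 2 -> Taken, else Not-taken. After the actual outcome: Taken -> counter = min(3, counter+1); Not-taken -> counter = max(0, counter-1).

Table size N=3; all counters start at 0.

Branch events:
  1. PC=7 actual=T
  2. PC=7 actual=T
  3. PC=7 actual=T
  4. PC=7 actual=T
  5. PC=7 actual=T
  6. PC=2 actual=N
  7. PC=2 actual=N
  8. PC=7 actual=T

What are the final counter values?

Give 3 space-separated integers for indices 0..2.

Answer: 0 3 0

Derivation:
Ev 1: PC=7 idx=1 pred=N actual=T -> ctr[1]=1
Ev 2: PC=7 idx=1 pred=N actual=T -> ctr[1]=2
Ev 3: PC=7 idx=1 pred=T actual=T -> ctr[1]=3
Ev 4: PC=7 idx=1 pred=T actual=T -> ctr[1]=3
Ev 5: PC=7 idx=1 pred=T actual=T -> ctr[1]=3
Ev 6: PC=2 idx=2 pred=N actual=N -> ctr[2]=0
Ev 7: PC=2 idx=2 pred=N actual=N -> ctr[2]=0
Ev 8: PC=7 idx=1 pred=T actual=T -> ctr[1]=3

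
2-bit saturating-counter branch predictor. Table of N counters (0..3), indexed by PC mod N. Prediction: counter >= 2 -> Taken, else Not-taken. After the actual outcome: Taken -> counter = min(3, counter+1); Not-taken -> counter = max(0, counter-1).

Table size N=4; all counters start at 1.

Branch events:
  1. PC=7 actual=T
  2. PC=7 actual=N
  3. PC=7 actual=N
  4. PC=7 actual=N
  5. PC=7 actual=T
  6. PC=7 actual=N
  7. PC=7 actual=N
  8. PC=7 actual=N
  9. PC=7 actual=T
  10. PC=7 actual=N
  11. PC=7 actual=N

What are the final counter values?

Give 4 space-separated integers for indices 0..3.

Ev 1: PC=7 idx=3 pred=N actual=T -> ctr[3]=2
Ev 2: PC=7 idx=3 pred=T actual=N -> ctr[3]=1
Ev 3: PC=7 idx=3 pred=N actual=N -> ctr[3]=0
Ev 4: PC=7 idx=3 pred=N actual=N -> ctr[3]=0
Ev 5: PC=7 idx=3 pred=N actual=T -> ctr[3]=1
Ev 6: PC=7 idx=3 pred=N actual=N -> ctr[3]=0
Ev 7: PC=7 idx=3 pred=N actual=N -> ctr[3]=0
Ev 8: PC=7 idx=3 pred=N actual=N -> ctr[3]=0
Ev 9: PC=7 idx=3 pred=N actual=T -> ctr[3]=1
Ev 10: PC=7 idx=3 pred=N actual=N -> ctr[3]=0
Ev 11: PC=7 idx=3 pred=N actual=N -> ctr[3]=0

Answer: 1 1 1 0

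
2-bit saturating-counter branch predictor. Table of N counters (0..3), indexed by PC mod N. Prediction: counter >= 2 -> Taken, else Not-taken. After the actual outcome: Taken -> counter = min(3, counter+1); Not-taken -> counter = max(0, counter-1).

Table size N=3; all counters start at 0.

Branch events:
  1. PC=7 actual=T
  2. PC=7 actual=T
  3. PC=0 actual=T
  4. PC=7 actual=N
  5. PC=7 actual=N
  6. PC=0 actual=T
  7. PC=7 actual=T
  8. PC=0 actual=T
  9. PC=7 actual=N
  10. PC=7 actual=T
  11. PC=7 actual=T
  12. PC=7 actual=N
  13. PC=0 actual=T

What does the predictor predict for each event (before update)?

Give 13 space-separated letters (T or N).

Ev 1: PC=7 idx=1 pred=N actual=T -> ctr[1]=1
Ev 2: PC=7 idx=1 pred=N actual=T -> ctr[1]=2
Ev 3: PC=0 idx=0 pred=N actual=T -> ctr[0]=1
Ev 4: PC=7 idx=1 pred=T actual=N -> ctr[1]=1
Ev 5: PC=7 idx=1 pred=N actual=N -> ctr[1]=0
Ev 6: PC=0 idx=0 pred=N actual=T -> ctr[0]=2
Ev 7: PC=7 idx=1 pred=N actual=T -> ctr[1]=1
Ev 8: PC=0 idx=0 pred=T actual=T -> ctr[0]=3
Ev 9: PC=7 idx=1 pred=N actual=N -> ctr[1]=0
Ev 10: PC=7 idx=1 pred=N actual=T -> ctr[1]=1
Ev 11: PC=7 idx=1 pred=N actual=T -> ctr[1]=2
Ev 12: PC=7 idx=1 pred=T actual=N -> ctr[1]=1
Ev 13: PC=0 idx=0 pred=T actual=T -> ctr[0]=3

Answer: N N N T N N N T N N N T T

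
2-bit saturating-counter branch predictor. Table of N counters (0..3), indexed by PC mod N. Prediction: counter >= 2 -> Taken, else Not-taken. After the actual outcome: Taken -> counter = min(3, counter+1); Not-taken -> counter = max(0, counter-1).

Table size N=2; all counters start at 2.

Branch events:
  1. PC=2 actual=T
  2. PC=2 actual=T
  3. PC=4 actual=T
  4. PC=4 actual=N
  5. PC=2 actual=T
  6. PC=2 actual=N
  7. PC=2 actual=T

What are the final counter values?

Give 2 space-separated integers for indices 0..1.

Answer: 3 2

Derivation:
Ev 1: PC=2 idx=0 pred=T actual=T -> ctr[0]=3
Ev 2: PC=2 idx=0 pred=T actual=T -> ctr[0]=3
Ev 3: PC=4 idx=0 pred=T actual=T -> ctr[0]=3
Ev 4: PC=4 idx=0 pred=T actual=N -> ctr[0]=2
Ev 5: PC=2 idx=0 pred=T actual=T -> ctr[0]=3
Ev 6: PC=2 idx=0 pred=T actual=N -> ctr[0]=2
Ev 7: PC=2 idx=0 pred=T actual=T -> ctr[0]=3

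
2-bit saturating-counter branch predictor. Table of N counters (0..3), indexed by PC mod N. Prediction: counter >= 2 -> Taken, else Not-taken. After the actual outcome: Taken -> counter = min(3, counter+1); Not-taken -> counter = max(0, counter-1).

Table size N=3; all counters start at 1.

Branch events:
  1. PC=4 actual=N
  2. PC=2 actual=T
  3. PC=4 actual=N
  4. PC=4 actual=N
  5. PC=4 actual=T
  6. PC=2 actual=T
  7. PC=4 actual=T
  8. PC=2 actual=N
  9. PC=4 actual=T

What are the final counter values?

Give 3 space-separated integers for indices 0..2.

Ev 1: PC=4 idx=1 pred=N actual=N -> ctr[1]=0
Ev 2: PC=2 idx=2 pred=N actual=T -> ctr[2]=2
Ev 3: PC=4 idx=1 pred=N actual=N -> ctr[1]=0
Ev 4: PC=4 idx=1 pred=N actual=N -> ctr[1]=0
Ev 5: PC=4 idx=1 pred=N actual=T -> ctr[1]=1
Ev 6: PC=2 idx=2 pred=T actual=T -> ctr[2]=3
Ev 7: PC=4 idx=1 pred=N actual=T -> ctr[1]=2
Ev 8: PC=2 idx=2 pred=T actual=N -> ctr[2]=2
Ev 9: PC=4 idx=1 pred=T actual=T -> ctr[1]=3

Answer: 1 3 2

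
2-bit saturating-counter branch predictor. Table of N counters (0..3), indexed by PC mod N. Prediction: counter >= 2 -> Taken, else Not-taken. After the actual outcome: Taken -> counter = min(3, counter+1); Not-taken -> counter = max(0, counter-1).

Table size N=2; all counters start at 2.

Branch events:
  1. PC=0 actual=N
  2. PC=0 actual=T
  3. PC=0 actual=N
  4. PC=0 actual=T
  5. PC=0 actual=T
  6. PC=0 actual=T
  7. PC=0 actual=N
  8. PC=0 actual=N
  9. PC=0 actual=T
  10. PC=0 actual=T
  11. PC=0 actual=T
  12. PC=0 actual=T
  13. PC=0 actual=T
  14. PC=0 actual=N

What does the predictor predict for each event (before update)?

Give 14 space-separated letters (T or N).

Ev 1: PC=0 idx=0 pred=T actual=N -> ctr[0]=1
Ev 2: PC=0 idx=0 pred=N actual=T -> ctr[0]=2
Ev 3: PC=0 idx=0 pred=T actual=N -> ctr[0]=1
Ev 4: PC=0 idx=0 pred=N actual=T -> ctr[0]=2
Ev 5: PC=0 idx=0 pred=T actual=T -> ctr[0]=3
Ev 6: PC=0 idx=0 pred=T actual=T -> ctr[0]=3
Ev 7: PC=0 idx=0 pred=T actual=N -> ctr[0]=2
Ev 8: PC=0 idx=0 pred=T actual=N -> ctr[0]=1
Ev 9: PC=0 idx=0 pred=N actual=T -> ctr[0]=2
Ev 10: PC=0 idx=0 pred=T actual=T -> ctr[0]=3
Ev 11: PC=0 idx=0 pred=T actual=T -> ctr[0]=3
Ev 12: PC=0 idx=0 pred=T actual=T -> ctr[0]=3
Ev 13: PC=0 idx=0 pred=T actual=T -> ctr[0]=3
Ev 14: PC=0 idx=0 pred=T actual=N -> ctr[0]=2

Answer: T N T N T T T T N T T T T T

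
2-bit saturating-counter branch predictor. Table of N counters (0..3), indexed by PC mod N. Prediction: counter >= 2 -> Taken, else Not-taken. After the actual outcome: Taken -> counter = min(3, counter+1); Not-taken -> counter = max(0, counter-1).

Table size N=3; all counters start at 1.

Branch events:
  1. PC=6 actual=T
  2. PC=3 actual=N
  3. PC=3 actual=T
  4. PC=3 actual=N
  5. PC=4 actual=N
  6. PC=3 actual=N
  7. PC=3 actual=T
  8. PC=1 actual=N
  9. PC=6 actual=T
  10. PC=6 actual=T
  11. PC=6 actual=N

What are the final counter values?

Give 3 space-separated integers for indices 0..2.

Answer: 2 0 1

Derivation:
Ev 1: PC=6 idx=0 pred=N actual=T -> ctr[0]=2
Ev 2: PC=3 idx=0 pred=T actual=N -> ctr[0]=1
Ev 3: PC=3 idx=0 pred=N actual=T -> ctr[0]=2
Ev 4: PC=3 idx=0 pred=T actual=N -> ctr[0]=1
Ev 5: PC=4 idx=1 pred=N actual=N -> ctr[1]=0
Ev 6: PC=3 idx=0 pred=N actual=N -> ctr[0]=0
Ev 7: PC=3 idx=0 pred=N actual=T -> ctr[0]=1
Ev 8: PC=1 idx=1 pred=N actual=N -> ctr[1]=0
Ev 9: PC=6 idx=0 pred=N actual=T -> ctr[0]=2
Ev 10: PC=6 idx=0 pred=T actual=T -> ctr[0]=3
Ev 11: PC=6 idx=0 pred=T actual=N -> ctr[0]=2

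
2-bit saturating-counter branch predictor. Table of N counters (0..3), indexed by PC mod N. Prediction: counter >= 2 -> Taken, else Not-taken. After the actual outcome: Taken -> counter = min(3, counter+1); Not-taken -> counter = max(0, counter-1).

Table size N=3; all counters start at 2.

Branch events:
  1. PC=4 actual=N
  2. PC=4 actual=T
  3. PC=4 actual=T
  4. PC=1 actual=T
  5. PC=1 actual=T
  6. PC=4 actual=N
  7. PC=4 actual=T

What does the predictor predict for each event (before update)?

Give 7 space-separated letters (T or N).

Ev 1: PC=4 idx=1 pred=T actual=N -> ctr[1]=1
Ev 2: PC=4 idx=1 pred=N actual=T -> ctr[1]=2
Ev 3: PC=4 idx=1 pred=T actual=T -> ctr[1]=3
Ev 4: PC=1 idx=1 pred=T actual=T -> ctr[1]=3
Ev 5: PC=1 idx=1 pred=T actual=T -> ctr[1]=3
Ev 6: PC=4 idx=1 pred=T actual=N -> ctr[1]=2
Ev 7: PC=4 idx=1 pred=T actual=T -> ctr[1]=3

Answer: T N T T T T T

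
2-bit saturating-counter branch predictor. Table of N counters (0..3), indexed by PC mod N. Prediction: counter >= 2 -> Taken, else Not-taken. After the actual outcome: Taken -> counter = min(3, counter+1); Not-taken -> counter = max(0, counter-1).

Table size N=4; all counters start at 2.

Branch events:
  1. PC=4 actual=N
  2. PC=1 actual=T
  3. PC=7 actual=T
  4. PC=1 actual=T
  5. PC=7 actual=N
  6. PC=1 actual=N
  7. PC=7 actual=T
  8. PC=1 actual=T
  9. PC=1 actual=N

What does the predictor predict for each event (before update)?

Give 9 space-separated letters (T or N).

Answer: T T T T T T T T T

Derivation:
Ev 1: PC=4 idx=0 pred=T actual=N -> ctr[0]=1
Ev 2: PC=1 idx=1 pred=T actual=T -> ctr[1]=3
Ev 3: PC=7 idx=3 pred=T actual=T -> ctr[3]=3
Ev 4: PC=1 idx=1 pred=T actual=T -> ctr[1]=3
Ev 5: PC=7 idx=3 pred=T actual=N -> ctr[3]=2
Ev 6: PC=1 idx=1 pred=T actual=N -> ctr[1]=2
Ev 7: PC=7 idx=3 pred=T actual=T -> ctr[3]=3
Ev 8: PC=1 idx=1 pred=T actual=T -> ctr[1]=3
Ev 9: PC=1 idx=1 pred=T actual=N -> ctr[1]=2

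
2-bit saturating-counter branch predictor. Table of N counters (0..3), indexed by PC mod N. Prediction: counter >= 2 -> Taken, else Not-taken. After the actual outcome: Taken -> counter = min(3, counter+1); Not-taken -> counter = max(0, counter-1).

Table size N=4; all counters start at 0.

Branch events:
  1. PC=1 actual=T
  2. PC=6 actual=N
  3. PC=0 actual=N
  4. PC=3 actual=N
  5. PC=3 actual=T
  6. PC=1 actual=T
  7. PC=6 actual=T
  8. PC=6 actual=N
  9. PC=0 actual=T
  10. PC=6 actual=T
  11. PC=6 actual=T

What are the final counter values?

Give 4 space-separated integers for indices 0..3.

Answer: 1 2 2 1

Derivation:
Ev 1: PC=1 idx=1 pred=N actual=T -> ctr[1]=1
Ev 2: PC=6 idx=2 pred=N actual=N -> ctr[2]=0
Ev 3: PC=0 idx=0 pred=N actual=N -> ctr[0]=0
Ev 4: PC=3 idx=3 pred=N actual=N -> ctr[3]=0
Ev 5: PC=3 idx=3 pred=N actual=T -> ctr[3]=1
Ev 6: PC=1 idx=1 pred=N actual=T -> ctr[1]=2
Ev 7: PC=6 idx=2 pred=N actual=T -> ctr[2]=1
Ev 8: PC=6 idx=2 pred=N actual=N -> ctr[2]=0
Ev 9: PC=0 idx=0 pred=N actual=T -> ctr[0]=1
Ev 10: PC=6 idx=2 pred=N actual=T -> ctr[2]=1
Ev 11: PC=6 idx=2 pred=N actual=T -> ctr[2]=2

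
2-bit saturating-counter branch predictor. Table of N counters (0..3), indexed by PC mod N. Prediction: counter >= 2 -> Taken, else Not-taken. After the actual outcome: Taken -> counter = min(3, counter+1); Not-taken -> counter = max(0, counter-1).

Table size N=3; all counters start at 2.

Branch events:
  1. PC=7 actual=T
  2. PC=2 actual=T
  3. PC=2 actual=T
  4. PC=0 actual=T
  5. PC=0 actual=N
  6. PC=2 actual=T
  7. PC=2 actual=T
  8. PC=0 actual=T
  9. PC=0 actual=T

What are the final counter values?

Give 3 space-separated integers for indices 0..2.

Answer: 3 3 3

Derivation:
Ev 1: PC=7 idx=1 pred=T actual=T -> ctr[1]=3
Ev 2: PC=2 idx=2 pred=T actual=T -> ctr[2]=3
Ev 3: PC=2 idx=2 pred=T actual=T -> ctr[2]=3
Ev 4: PC=0 idx=0 pred=T actual=T -> ctr[0]=3
Ev 5: PC=0 idx=0 pred=T actual=N -> ctr[0]=2
Ev 6: PC=2 idx=2 pred=T actual=T -> ctr[2]=3
Ev 7: PC=2 idx=2 pred=T actual=T -> ctr[2]=3
Ev 8: PC=0 idx=0 pred=T actual=T -> ctr[0]=3
Ev 9: PC=0 idx=0 pred=T actual=T -> ctr[0]=3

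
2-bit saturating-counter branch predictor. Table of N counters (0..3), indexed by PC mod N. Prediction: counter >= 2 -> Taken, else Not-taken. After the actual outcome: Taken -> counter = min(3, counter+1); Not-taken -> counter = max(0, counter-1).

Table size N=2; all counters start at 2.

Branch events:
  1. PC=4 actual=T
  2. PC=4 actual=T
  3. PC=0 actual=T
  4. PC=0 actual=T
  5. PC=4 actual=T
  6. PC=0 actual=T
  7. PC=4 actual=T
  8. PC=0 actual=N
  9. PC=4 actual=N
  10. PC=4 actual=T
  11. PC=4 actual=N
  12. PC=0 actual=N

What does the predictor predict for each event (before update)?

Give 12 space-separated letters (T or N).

Ev 1: PC=4 idx=0 pred=T actual=T -> ctr[0]=3
Ev 2: PC=4 idx=0 pred=T actual=T -> ctr[0]=3
Ev 3: PC=0 idx=0 pred=T actual=T -> ctr[0]=3
Ev 4: PC=0 idx=0 pred=T actual=T -> ctr[0]=3
Ev 5: PC=4 idx=0 pred=T actual=T -> ctr[0]=3
Ev 6: PC=0 idx=0 pred=T actual=T -> ctr[0]=3
Ev 7: PC=4 idx=0 pred=T actual=T -> ctr[0]=3
Ev 8: PC=0 idx=0 pred=T actual=N -> ctr[0]=2
Ev 9: PC=4 idx=0 pred=T actual=N -> ctr[0]=1
Ev 10: PC=4 idx=0 pred=N actual=T -> ctr[0]=2
Ev 11: PC=4 idx=0 pred=T actual=N -> ctr[0]=1
Ev 12: PC=0 idx=0 pred=N actual=N -> ctr[0]=0

Answer: T T T T T T T T T N T N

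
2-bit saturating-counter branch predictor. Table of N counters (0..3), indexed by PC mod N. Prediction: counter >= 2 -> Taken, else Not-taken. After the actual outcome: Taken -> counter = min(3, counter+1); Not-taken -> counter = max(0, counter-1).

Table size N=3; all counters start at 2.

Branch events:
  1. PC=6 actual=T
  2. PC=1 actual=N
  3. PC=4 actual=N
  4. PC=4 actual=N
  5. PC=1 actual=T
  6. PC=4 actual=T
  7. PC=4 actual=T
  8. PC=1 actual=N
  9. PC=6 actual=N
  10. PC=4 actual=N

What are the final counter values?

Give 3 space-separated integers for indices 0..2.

Answer: 2 1 2

Derivation:
Ev 1: PC=6 idx=0 pred=T actual=T -> ctr[0]=3
Ev 2: PC=1 idx=1 pred=T actual=N -> ctr[1]=1
Ev 3: PC=4 idx=1 pred=N actual=N -> ctr[1]=0
Ev 4: PC=4 idx=1 pred=N actual=N -> ctr[1]=0
Ev 5: PC=1 idx=1 pred=N actual=T -> ctr[1]=1
Ev 6: PC=4 idx=1 pred=N actual=T -> ctr[1]=2
Ev 7: PC=4 idx=1 pred=T actual=T -> ctr[1]=3
Ev 8: PC=1 idx=1 pred=T actual=N -> ctr[1]=2
Ev 9: PC=6 idx=0 pred=T actual=N -> ctr[0]=2
Ev 10: PC=4 idx=1 pred=T actual=N -> ctr[1]=1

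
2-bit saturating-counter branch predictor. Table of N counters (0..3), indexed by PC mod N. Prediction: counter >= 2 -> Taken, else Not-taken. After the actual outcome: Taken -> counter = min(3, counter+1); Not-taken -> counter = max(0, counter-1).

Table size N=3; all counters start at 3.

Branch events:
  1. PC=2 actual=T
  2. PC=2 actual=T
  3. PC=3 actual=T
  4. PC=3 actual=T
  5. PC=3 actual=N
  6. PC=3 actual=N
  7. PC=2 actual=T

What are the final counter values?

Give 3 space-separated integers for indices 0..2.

Ev 1: PC=2 idx=2 pred=T actual=T -> ctr[2]=3
Ev 2: PC=2 idx=2 pred=T actual=T -> ctr[2]=3
Ev 3: PC=3 idx=0 pred=T actual=T -> ctr[0]=3
Ev 4: PC=3 idx=0 pred=T actual=T -> ctr[0]=3
Ev 5: PC=3 idx=0 pred=T actual=N -> ctr[0]=2
Ev 6: PC=3 idx=0 pred=T actual=N -> ctr[0]=1
Ev 7: PC=2 idx=2 pred=T actual=T -> ctr[2]=3

Answer: 1 3 3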